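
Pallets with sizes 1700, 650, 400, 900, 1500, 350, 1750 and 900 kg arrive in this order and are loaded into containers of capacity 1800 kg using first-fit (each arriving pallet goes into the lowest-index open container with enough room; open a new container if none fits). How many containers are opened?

5

  1700 → container 1 (new)  [load 1700/1800]
  650 → container 2 (new)  [load 650/1800]
  400 → container 2  [load 1050/1800]
  900 → container 3 (new)  [load 900/1800]
  1500 → container 4 (new)  [load 1500/1800]
  350 → container 2  [load 1400/1800]
  1750 → container 5 (new)  [load 1750/1800]
  900 → container 3  [load 1800/1800]
5 containers opened.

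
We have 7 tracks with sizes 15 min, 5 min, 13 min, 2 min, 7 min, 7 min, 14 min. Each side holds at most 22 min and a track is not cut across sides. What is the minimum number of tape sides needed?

3

Total = 15 + 14 + 13 + 7 + 7 + 5 + 2 = 63 min.
Lower bound: ⌈63/22⌉ = 3 tape sides.
A packing using 3 tape sides:
  side 1: 15 + 7 = 22
  side 2: 14 + 7 = 21
  side 3: 13 + 5 + 2 = 20
This matches the lower bound, so 3 is optimal.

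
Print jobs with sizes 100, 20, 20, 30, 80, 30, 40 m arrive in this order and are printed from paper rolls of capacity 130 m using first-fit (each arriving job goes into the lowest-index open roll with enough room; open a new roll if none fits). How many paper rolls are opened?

  100 → roll 1 (new)  [load 100/130]
  20 → roll 1  [load 120/130]
  20 → roll 2 (new)  [load 20/130]
  30 → roll 2  [load 50/130]
  80 → roll 2  [load 130/130]
  30 → roll 3 (new)  [load 30/130]
  40 → roll 3  [load 70/130]
3 paper rolls opened.

3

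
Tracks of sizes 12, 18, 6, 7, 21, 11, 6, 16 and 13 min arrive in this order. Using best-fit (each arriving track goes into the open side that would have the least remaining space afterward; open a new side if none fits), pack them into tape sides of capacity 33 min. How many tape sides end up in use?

  12 → side 1 (new)  [load 12/33]
  18 → side 1  [load 30/33]
  6 → side 2 (new)  [load 6/33]
  7 → side 2  [load 13/33]
  21 → side 3 (new)  [load 21/33]
  11 → side 3  [load 32/33]
  6 → side 2  [load 19/33]
  16 → side 4 (new)  [load 16/33]
  13 → side 2  [load 32/33]
4 tape sides opened.

4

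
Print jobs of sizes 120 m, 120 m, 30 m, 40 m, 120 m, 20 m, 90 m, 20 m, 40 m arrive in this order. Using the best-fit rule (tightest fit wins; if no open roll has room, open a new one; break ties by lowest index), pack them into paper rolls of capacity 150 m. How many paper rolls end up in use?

  120 → roll 1 (new)  [load 120/150]
  120 → roll 2 (new)  [load 120/150]
  30 → roll 1  [load 150/150]
  40 → roll 3 (new)  [load 40/150]
  120 → roll 4 (new)  [load 120/150]
  20 → roll 2  [load 140/150]
  90 → roll 3  [load 130/150]
  20 → roll 3  [load 150/150]
  40 → roll 5 (new)  [load 40/150]
5 paper rolls opened.

5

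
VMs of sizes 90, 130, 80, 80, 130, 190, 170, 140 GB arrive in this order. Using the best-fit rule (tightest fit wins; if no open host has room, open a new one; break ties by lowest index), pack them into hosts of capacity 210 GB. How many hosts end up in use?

6

  90 → host 1 (new)  [load 90/210]
  130 → host 2 (new)  [load 130/210]
  80 → host 2  [load 210/210]
  80 → host 1  [load 170/210]
  130 → host 3 (new)  [load 130/210]
  190 → host 4 (new)  [load 190/210]
  170 → host 5 (new)  [load 170/210]
  140 → host 6 (new)  [load 140/210]
6 hosts opened.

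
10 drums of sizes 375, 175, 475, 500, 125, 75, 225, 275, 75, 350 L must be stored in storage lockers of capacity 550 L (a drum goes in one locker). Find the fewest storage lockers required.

5

Total = 500 + 475 + 375 + 350 + 275 + 225 + 175 + 125 + 75 + 75 = 2650 L.
Lower bound: ⌈2650/550⌉ = 5 storage lockers.
A packing using 5 storage lockers:
  locker 1: 500 = 500
  locker 2: 475 + 75 = 550
  locker 3: 375 + 175 = 550
  locker 4: 350 + 125 + 75 = 550
  locker 5: 275 + 225 = 500
This matches the lower bound, so 5 is optimal.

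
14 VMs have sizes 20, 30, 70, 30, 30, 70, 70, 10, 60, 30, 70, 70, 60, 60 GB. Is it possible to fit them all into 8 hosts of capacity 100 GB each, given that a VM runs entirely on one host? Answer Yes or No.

A valid assignment using 8 hosts:
  host 1: 70 + 30 = 100
  host 2: 70 + 30 = 100
  host 3: 70 + 30 = 100
  host 4: 70 + 30 = 100
  host 5: 70 + 20 + 10 = 100
  host 6: 60 = 60
  host 7: 60 = 60
  host 8: 60 = 60
Every load is within 100 GB, so 8 hosts suffice.

Yes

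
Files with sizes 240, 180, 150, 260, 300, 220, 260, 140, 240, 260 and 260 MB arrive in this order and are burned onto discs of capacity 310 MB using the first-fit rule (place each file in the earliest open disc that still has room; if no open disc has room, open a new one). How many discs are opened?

10

  240 → disc 1 (new)  [load 240/310]
  180 → disc 2 (new)  [load 180/310]
  150 → disc 3 (new)  [load 150/310]
  260 → disc 4 (new)  [load 260/310]
  300 → disc 5 (new)  [load 300/310]
  220 → disc 6 (new)  [load 220/310]
  260 → disc 7 (new)  [load 260/310]
  140 → disc 3  [load 290/310]
  240 → disc 8 (new)  [load 240/310]
  260 → disc 9 (new)  [load 260/310]
  260 → disc 10 (new)  [load 260/310]
10 discs opened.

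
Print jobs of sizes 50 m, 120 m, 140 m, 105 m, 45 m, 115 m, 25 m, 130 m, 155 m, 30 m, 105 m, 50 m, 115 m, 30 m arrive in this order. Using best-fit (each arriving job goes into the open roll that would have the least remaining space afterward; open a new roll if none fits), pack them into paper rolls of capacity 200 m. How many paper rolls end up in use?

8

  50 → roll 1 (new)  [load 50/200]
  120 → roll 1  [load 170/200]
  140 → roll 2 (new)  [load 140/200]
  105 → roll 3 (new)  [load 105/200]
  45 → roll 2  [load 185/200]
  115 → roll 4 (new)  [load 115/200]
  25 → roll 1  [load 195/200]
  130 → roll 5 (new)  [load 130/200]
  155 → roll 6 (new)  [load 155/200]
  30 → roll 6  [load 185/200]
  105 → roll 7 (new)  [load 105/200]
  50 → roll 5  [load 180/200]
  115 → roll 8 (new)  [load 115/200]
  30 → roll 4  [load 145/200]
8 paper rolls opened.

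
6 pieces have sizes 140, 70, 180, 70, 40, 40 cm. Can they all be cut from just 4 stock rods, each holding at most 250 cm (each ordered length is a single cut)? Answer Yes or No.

Yes

A valid assignment using 3 stock rods:
  stock rod 1: 180 + 70 = 250
  stock rod 2: 140 + 70 + 40 = 250
  stock rod 3: 40 = 40
That uses only 3 ≤ 4, so 4 stock rods are enough.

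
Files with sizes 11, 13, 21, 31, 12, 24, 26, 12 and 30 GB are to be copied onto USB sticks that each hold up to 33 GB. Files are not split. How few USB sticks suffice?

7

Total = 31 + 30 + 26 + 24 + 21 + 13 + 12 + 12 + 11 = 180 GB.
Lower bound: ⌈180/33⌉ = 6 USB sticks.
A packing using 7 USB sticks:
  USB stick 1: 31 = 31
  USB stick 2: 30 = 30
  USB stick 3: 26 = 26
  USB stick 4: 24 = 24
  USB stick 5: 21 + 12 = 33
  USB stick 6: 13 + 12 = 25
  USB stick 7: 11 = 11
No arrangement into 6 USB sticks stays within capacity, so 7 is optimal.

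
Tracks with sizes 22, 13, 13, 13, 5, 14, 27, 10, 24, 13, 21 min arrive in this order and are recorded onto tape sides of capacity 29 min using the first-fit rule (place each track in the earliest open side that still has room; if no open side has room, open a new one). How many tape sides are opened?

7

  22 → side 1 (new)  [load 22/29]
  13 → side 2 (new)  [load 13/29]
  13 → side 2  [load 26/29]
  13 → side 3 (new)  [load 13/29]
  5 → side 1  [load 27/29]
  14 → side 3  [load 27/29]
  27 → side 4 (new)  [load 27/29]
  10 → side 5 (new)  [load 10/29]
  24 → side 6 (new)  [load 24/29]
  13 → side 5  [load 23/29]
  21 → side 7 (new)  [load 21/29]
7 tape sides opened.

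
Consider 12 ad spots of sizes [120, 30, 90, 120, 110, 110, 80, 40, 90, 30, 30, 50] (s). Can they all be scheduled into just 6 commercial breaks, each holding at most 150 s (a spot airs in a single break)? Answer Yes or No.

No

Total = 900 s; ⌈900/150⌉ = 6.
7 ad spots each exceed half the capacity and cannot share a break, forcing at least 7 commercial breaks.
At least 7 commercial breaks are required, but only 6 are allowed.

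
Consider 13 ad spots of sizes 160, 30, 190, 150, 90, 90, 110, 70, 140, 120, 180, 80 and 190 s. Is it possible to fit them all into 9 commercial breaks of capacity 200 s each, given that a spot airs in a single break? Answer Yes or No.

Yes

A valid assignment using 9 commercial breaks:
  break 1: 190 = 190
  break 2: 190 = 190
  break 3: 180 = 180
  break 4: 160 + 30 = 190
  break 5: 150 = 150
  break 6: 140 = 140
  break 7: 120 + 80 = 200
  break 8: 110 + 90 = 200
  break 9: 90 + 70 = 160
Every load is within 200 s, so 9 commercial breaks suffice.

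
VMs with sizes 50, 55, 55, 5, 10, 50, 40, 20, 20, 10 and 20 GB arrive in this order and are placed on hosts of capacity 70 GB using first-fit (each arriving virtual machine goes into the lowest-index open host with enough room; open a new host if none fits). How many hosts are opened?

6

  50 → host 1 (new)  [load 50/70]
  55 → host 2 (new)  [load 55/70]
  55 → host 3 (new)  [load 55/70]
  5 → host 1  [load 55/70]
  10 → host 1  [load 65/70]
  50 → host 4 (new)  [load 50/70]
  40 → host 5 (new)  [load 40/70]
  20 → host 4  [load 70/70]
  20 → host 5  [load 60/70]
  10 → host 2  [load 65/70]
  20 → host 6 (new)  [load 20/70]
6 hosts opened.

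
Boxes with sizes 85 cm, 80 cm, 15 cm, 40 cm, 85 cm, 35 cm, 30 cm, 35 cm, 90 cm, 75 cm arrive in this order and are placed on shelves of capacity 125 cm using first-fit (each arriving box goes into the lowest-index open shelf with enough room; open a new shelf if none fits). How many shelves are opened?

6

  85 → shelf 1 (new)  [load 85/125]
  80 → shelf 2 (new)  [load 80/125]
  15 → shelf 1  [load 100/125]
  40 → shelf 2  [load 120/125]
  85 → shelf 3 (new)  [load 85/125]
  35 → shelf 3  [load 120/125]
  30 → shelf 4 (new)  [load 30/125]
  35 → shelf 4  [load 65/125]
  90 → shelf 5 (new)  [load 90/125]
  75 → shelf 6 (new)  [load 75/125]
6 shelves opened.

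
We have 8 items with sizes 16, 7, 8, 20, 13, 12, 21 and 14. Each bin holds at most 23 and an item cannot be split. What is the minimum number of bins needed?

6

Total = 21 + 20 + 16 + 14 + 13 + 12 + 8 + 7 = 111.
Lower bound: ⌈111/23⌉ = 5 bins.
Also, 6 items each exceed 23/2, and no two of those can share a bin, so at least 6 bins are needed.
A packing using 6 bins:
  bin 1: 21 = 21
  bin 2: 20 = 20
  bin 3: 16 + 7 = 23
  bin 4: 14 + 8 = 22
  bin 5: 13 = 13
  bin 6: 12 = 12
This matches the lower bound, so 6 is optimal.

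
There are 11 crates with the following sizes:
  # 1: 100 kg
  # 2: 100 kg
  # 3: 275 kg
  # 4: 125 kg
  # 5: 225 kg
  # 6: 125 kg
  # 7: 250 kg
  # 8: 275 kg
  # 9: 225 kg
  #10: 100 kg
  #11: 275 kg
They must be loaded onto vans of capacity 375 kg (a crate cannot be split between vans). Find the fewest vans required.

6

Total = 275 + 275 + 275 + 250 + 225 + 225 + 125 + 125 + 100 + 100 + 100 = 2075 kg.
Lower bound: ⌈2075/375⌉ = 6 vans.
A packing using 6 vans:
  van 1: 275 + 100 = 375
  van 2: 275 + 100 = 375
  van 3: 275 + 100 = 375
  van 4: 250 + 125 = 375
  van 5: 225 + 125 = 350
  van 6: 225 = 225
This matches the lower bound, so 6 is optimal.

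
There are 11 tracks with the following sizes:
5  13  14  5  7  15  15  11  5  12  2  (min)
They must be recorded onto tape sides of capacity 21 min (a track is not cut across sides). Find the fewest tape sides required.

Total = 15 + 15 + 14 + 13 + 12 + 11 + 7 + 5 + 5 + 5 + 2 = 104 min.
Lower bound: ⌈104/21⌉ = 5 tape sides.
Also, 6 tracks each exceed 21/2 min, and no two of those can share a side, so at least 6 tape sides are needed.
A packing using 6 tape sides:
  side 1: 15 + 5 = 20
  side 2: 15 + 5 = 20
  side 3: 14 + 7 = 21
  side 4: 13 + 5 + 2 = 20
  side 5: 12 = 12
  side 6: 11 = 11
This matches the lower bound, so 6 is optimal.

6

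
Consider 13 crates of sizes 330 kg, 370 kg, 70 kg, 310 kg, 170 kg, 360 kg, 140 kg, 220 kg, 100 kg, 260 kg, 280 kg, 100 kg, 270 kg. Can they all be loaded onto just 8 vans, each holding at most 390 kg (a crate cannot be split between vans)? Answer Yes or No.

No

Total = 2980 kg; ⌈2980/390⌉ = 8.
The bound of 8 does not rule out 8, but exhaustive search shows no assignment into 8 vans of capacity 390 kg exists — the minimum is 9.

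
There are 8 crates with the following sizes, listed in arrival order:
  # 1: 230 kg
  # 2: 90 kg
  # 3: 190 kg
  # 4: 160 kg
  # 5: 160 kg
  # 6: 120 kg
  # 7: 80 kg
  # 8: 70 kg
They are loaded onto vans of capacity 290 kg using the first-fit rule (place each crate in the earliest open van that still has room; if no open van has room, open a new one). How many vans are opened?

  230 → van 1 (new)  [load 230/290]
  90 → van 2 (new)  [load 90/290]
  190 → van 2  [load 280/290]
  160 → van 3 (new)  [load 160/290]
  160 → van 4 (new)  [load 160/290]
  120 → van 3  [load 280/290]
  80 → van 4  [load 240/290]
  70 → van 5 (new)  [load 70/290]
5 vans opened.

5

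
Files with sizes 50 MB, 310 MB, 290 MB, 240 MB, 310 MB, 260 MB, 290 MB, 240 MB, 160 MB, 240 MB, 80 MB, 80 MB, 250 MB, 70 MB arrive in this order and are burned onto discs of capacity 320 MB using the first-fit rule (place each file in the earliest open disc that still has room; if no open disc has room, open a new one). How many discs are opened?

  50 → disc 1 (new)  [load 50/320]
  310 → disc 2 (new)  [load 310/320]
  290 → disc 3 (new)  [load 290/320]
  240 → disc 1  [load 290/320]
  310 → disc 4 (new)  [load 310/320]
  260 → disc 5 (new)  [load 260/320]
  290 → disc 6 (new)  [load 290/320]
  240 → disc 7 (new)  [load 240/320]
  160 → disc 8 (new)  [load 160/320]
  240 → disc 9 (new)  [load 240/320]
  80 → disc 7  [load 320/320]
  80 → disc 8  [load 240/320]
  250 → disc 10 (new)  [load 250/320]
  70 → disc 8  [load 310/320]
10 discs opened.

10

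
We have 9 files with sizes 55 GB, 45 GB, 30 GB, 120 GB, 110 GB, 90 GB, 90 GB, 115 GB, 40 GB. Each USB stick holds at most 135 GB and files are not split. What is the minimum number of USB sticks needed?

6

Total = 120 + 115 + 110 + 90 + 90 + 55 + 45 + 40 + 30 = 695 GB.
Lower bound: ⌈695/135⌉ = 6 USB sticks.
A packing using 6 USB sticks:
  USB stick 1: 120 = 120
  USB stick 2: 115 = 115
  USB stick 3: 110 = 110
  USB stick 4: 90 + 45 = 135
  USB stick 5: 90 + 40 = 130
  USB stick 6: 55 + 30 = 85
This matches the lower bound, so 6 is optimal.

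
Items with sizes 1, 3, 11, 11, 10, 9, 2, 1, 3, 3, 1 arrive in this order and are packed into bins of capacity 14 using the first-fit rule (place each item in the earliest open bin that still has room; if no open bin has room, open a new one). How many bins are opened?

4

  1 → bin 1 (new)  [load 1/14]
  3 → bin 1  [load 4/14]
  11 → bin 2 (new)  [load 11/14]
  11 → bin 3 (new)  [load 11/14]
  10 → bin 1  [load 14/14]
  9 → bin 4 (new)  [load 9/14]
  2 → bin 2  [load 13/14]
  1 → bin 2  [load 14/14]
  3 → bin 3  [load 14/14]
  3 → bin 4  [load 12/14]
  1 → bin 4  [load 13/14]
4 bins opened.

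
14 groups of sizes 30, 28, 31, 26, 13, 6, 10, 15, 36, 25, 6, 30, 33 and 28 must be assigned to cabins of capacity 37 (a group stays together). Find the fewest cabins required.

Total = 36 + 33 + 31 + 30 + 30 + 28 + 28 + 26 + 25 + 15 + 13 + 10 + 6 + 6 = 317.
Lower bound: ⌈317/37⌉ = 9 cabins.
A packing using 10 cabins:
  cabin 1: 36 = 36
  cabin 2: 33 = 33
  cabin 3: 31 + 6 = 37
  cabin 4: 30 + 6 = 36
  cabin 5: 30 = 30
  cabin 6: 28 = 28
  cabin 7: 28 = 28
  cabin 8: 26 + 10 = 36
  cabin 9: 25 = 25
  cabin 10: 15 + 13 = 28
No arrangement into 9 cabins stays within capacity, so 10 is optimal.

10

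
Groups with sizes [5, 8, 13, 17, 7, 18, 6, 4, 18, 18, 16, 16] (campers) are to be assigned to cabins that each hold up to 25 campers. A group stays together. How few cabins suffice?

7

Total = 18 + 18 + 18 + 17 + 16 + 16 + 13 + 8 + 7 + 6 + 5 + 4 = 146 campers.
Lower bound: ⌈146/25⌉ = 6 cabins.
Also, 7 groups each exceed 25/2 campers, and no two of those can share a cabin, so at least 7 cabins are needed.
A packing using 7 cabins:
  cabin 1: 18 + 7 = 25
  cabin 2: 18 + 6 = 24
  cabin 3: 18 + 5 = 23
  cabin 4: 17 + 8 = 25
  cabin 5: 16 + 4 = 20
  cabin 6: 16 = 16
  cabin 7: 13 = 13
This matches the lower bound, so 7 is optimal.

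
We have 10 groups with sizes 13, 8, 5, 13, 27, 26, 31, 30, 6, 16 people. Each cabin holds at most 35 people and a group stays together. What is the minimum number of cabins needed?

6

Total = 31 + 30 + 27 + 26 + 16 + 13 + 13 + 8 + 6 + 5 = 175 people.
Lower bound: ⌈175/35⌉ = 5 cabins.
A packing using 6 cabins:
  cabin 1: 31 = 31
  cabin 2: 30 + 5 = 35
  cabin 3: 27 + 8 = 35
  cabin 4: 26 + 6 = 32
  cabin 5: 16 + 13 = 29
  cabin 6: 13 = 13
No arrangement into 5 cabins stays within capacity, so 6 is optimal.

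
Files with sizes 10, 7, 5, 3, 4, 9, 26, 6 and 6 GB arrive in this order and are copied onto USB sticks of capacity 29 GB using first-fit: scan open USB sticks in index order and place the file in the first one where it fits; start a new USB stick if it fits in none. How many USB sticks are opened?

3

  10 → USB stick 1 (new)  [load 10/29]
  7 → USB stick 1  [load 17/29]
  5 → USB stick 1  [load 22/29]
  3 → USB stick 1  [load 25/29]
  4 → USB stick 1  [load 29/29]
  9 → USB stick 2 (new)  [load 9/29]
  26 → USB stick 3 (new)  [load 26/29]
  6 → USB stick 2  [load 15/29]
  6 → USB stick 2  [load 21/29]
3 USB sticks opened.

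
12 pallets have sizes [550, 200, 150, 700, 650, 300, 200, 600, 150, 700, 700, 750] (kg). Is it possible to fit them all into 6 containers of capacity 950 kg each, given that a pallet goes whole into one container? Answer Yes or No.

Total = 5650 kg; ⌈5650/950⌉ = 6.
7 pallets each exceed half the capacity and cannot share a container, forcing at least 7 containers.
At least 7 containers are required, but only 6 are allowed.

No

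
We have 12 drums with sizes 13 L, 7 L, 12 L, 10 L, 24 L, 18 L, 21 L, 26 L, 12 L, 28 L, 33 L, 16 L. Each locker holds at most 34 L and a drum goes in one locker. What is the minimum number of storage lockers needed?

Total = 33 + 28 + 26 + 24 + 21 + 18 + 16 + 13 + 12 + 12 + 10 + 7 = 220 L.
Lower bound: ⌈220/34⌉ = 7 storage lockers.
A packing using 7 storage lockers:
  locker 1: 33 = 33
  locker 2: 28 = 28
  locker 3: 26 + 7 = 33
  locker 4: 24 + 10 = 34
  locker 5: 21 + 13 = 34
  locker 6: 18 + 16 = 34
  locker 7: 12 + 12 = 24
This matches the lower bound, so 7 is optimal.

7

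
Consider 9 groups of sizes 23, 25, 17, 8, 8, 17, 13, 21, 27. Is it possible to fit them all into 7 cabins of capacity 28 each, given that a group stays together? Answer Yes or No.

A valid assignment using 7 cabins:
  cabin 1: 27 = 27
  cabin 2: 25 = 25
  cabin 3: 23 = 23
  cabin 4: 21 = 21
  cabin 5: 17 + 8 = 25
  cabin 6: 17 + 8 = 25
  cabin 7: 13 = 13
Every load is within 28, so 7 cabins suffice.

Yes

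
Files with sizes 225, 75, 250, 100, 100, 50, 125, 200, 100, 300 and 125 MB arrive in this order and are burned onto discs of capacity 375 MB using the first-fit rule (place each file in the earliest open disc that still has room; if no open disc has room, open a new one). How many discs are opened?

5

  225 → disc 1 (new)  [load 225/375]
  75 → disc 1  [load 300/375]
  250 → disc 2 (new)  [load 250/375]
  100 → disc 2  [load 350/375]
  100 → disc 3 (new)  [load 100/375]
  50 → disc 1  [load 350/375]
  125 → disc 3  [load 225/375]
  200 → disc 4 (new)  [load 200/375]
  100 → disc 3  [load 325/375]
  300 → disc 5 (new)  [load 300/375]
  125 → disc 4  [load 325/375]
5 discs opened.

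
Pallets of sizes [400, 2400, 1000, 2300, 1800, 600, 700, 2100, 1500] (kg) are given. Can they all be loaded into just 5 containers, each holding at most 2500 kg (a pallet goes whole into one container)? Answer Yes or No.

No

Total = 12800 kg; ⌈12800/2500⌉ = 6.
At least 6 containers are required, but only 5 are allowed.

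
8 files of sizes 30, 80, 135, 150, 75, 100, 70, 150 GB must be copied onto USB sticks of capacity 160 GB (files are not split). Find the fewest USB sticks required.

6

Total = 150 + 150 + 135 + 100 + 80 + 75 + 70 + 30 = 790 GB.
Lower bound: ⌈790/160⌉ = 5 USB sticks.
A packing using 6 USB sticks:
  USB stick 1: 150 = 150
  USB stick 2: 150 = 150
  USB stick 3: 135 = 135
  USB stick 4: 100 + 30 = 130
  USB stick 5: 80 + 75 = 155
  USB stick 6: 70 = 70
No arrangement into 5 USB sticks stays within capacity, so 6 is optimal.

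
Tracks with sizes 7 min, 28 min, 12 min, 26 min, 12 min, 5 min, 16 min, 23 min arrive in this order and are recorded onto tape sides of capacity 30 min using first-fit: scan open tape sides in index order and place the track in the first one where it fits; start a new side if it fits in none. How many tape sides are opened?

5

  7 → side 1 (new)  [load 7/30]
  28 → side 2 (new)  [load 28/30]
  12 → side 1  [load 19/30]
  26 → side 3 (new)  [load 26/30]
  12 → side 4 (new)  [load 12/30]
  5 → side 1  [load 24/30]
  16 → side 4  [load 28/30]
  23 → side 5 (new)  [load 23/30]
5 tape sides opened.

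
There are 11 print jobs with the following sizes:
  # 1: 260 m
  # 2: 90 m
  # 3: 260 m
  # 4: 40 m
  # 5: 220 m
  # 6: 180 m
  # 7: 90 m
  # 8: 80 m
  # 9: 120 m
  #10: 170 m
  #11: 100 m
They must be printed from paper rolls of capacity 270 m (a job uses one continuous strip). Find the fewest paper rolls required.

7

Total = 260 + 260 + 220 + 180 + 170 + 120 + 100 + 90 + 90 + 80 + 40 = 1610 m.
Lower bound: ⌈1610/270⌉ = 6 paper rolls.
A packing using 7 paper rolls:
  roll 1: 260 = 260
  roll 2: 260 = 260
  roll 3: 220 + 40 = 260
  roll 4: 180 + 90 = 270
  roll 5: 170 + 100 = 270
  roll 6: 120 + 90 = 210
  roll 7: 80 = 80
No arrangement into 6 paper rolls stays within capacity, so 7 is optimal.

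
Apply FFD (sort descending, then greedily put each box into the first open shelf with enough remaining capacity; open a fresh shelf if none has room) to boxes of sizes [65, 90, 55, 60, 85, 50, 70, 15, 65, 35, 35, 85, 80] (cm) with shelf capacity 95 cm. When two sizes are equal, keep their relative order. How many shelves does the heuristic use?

Sorted descending: 90, 85, 85, 80, 70, 65, 65, 60, 55, 50, 35, 35, 15.
  90 → shelf 1 (new)  [load 90/95]
  85 → shelf 2 (new)  [load 85/95]
  85 → shelf 3 (new)  [load 85/95]
  80 → shelf 4 (new)  [load 80/95]
  70 → shelf 5 (new)  [load 70/95]
  65 → shelf 6 (new)  [load 65/95]
  65 → shelf 7 (new)  [load 65/95]
  60 → shelf 8 (new)  [load 60/95]
  55 → shelf 9 (new)  [load 55/95]
  50 → shelf 10 (new)  [load 50/95]
  35 → shelf 8  [load 95/95]
  35 → shelf 9  [load 90/95]
  15 → shelf 4  [load 95/95]
10 shelves opened.

10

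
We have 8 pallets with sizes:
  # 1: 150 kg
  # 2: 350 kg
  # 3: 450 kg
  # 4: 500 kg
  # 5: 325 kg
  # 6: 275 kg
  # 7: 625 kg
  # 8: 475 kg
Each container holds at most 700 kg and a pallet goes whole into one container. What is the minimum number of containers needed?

Total = 625 + 500 + 475 + 450 + 350 + 325 + 275 + 150 = 3150 kg.
Lower bound: ⌈3150/700⌉ = 5 containers.
A packing using 6 containers:
  container 1: 625 = 625
  container 2: 500 + 150 = 650
  container 3: 475 = 475
  container 4: 450 = 450
  container 5: 350 + 325 = 675
  container 6: 275 = 275
No arrangement into 5 containers stays within capacity, so 6 is optimal.

6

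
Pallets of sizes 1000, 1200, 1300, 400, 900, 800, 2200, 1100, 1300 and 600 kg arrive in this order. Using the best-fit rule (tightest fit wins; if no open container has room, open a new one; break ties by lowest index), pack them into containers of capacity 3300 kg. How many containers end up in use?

4

  1000 → container 1 (new)  [load 1000/3300]
  1200 → container 1  [load 2200/3300]
  1300 → container 2 (new)  [load 1300/3300]
  400 → container 1  [load 2600/3300]
  900 → container 2  [load 2200/3300]
  800 → container 2  [load 3000/3300]
  2200 → container 3 (new)  [load 2200/3300]
  1100 → container 3  [load 3300/3300]
  1300 → container 4 (new)  [load 1300/3300]
  600 → container 1  [load 3200/3300]
4 containers opened.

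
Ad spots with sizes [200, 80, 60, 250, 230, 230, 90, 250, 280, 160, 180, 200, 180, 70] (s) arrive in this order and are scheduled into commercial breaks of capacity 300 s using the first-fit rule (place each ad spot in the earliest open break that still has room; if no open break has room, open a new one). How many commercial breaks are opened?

  200 → break 1 (new)  [load 200/300]
  80 → break 1  [load 280/300]
  60 → break 2 (new)  [load 60/300]
  250 → break 3 (new)  [load 250/300]
  230 → break 2  [load 290/300]
  230 → break 4 (new)  [load 230/300]
  90 → break 5 (new)  [load 90/300]
  250 → break 6 (new)  [load 250/300]
  280 → break 7 (new)  [load 280/300]
  160 → break 5  [load 250/300]
  180 → break 8 (new)  [load 180/300]
  200 → break 9 (new)  [load 200/300]
  180 → break 10 (new)  [load 180/300]
  70 → break 4  [load 300/300]
10 commercial breaks opened.

10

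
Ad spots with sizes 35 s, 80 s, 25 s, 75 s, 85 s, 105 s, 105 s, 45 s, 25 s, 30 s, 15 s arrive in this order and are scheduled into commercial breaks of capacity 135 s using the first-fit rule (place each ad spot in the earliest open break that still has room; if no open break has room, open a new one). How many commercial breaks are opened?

5

  35 → break 1 (new)  [load 35/135]
  80 → break 1  [load 115/135]
  25 → break 2 (new)  [load 25/135]
  75 → break 2  [load 100/135]
  85 → break 3 (new)  [load 85/135]
  105 → break 4 (new)  [load 105/135]
  105 → break 5 (new)  [load 105/135]
  45 → break 3  [load 130/135]
  25 → break 2  [load 125/135]
  30 → break 4  [load 135/135]
  15 → break 1  [load 130/135]
5 commercial breaks opened.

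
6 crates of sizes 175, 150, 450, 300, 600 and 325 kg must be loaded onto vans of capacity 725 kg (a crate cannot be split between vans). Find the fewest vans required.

4

Total = 600 + 450 + 325 + 300 + 175 + 150 = 2000 kg.
Lower bound: ⌈2000/725⌉ = 3 vans.
A packing using 4 vans:
  van 1: 600 = 600
  van 2: 450 + 175 = 625
  van 3: 325 + 300 = 625
  van 4: 150 = 150
No arrangement into 3 vans stays within capacity, so 4 is optimal.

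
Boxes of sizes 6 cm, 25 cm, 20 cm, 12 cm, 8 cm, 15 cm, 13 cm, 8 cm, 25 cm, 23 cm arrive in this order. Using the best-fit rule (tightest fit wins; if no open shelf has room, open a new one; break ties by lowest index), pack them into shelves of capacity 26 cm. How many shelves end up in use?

7

  6 → shelf 1 (new)  [load 6/26]
  25 → shelf 2 (new)  [load 25/26]
  20 → shelf 1  [load 26/26]
  12 → shelf 3 (new)  [load 12/26]
  8 → shelf 3  [load 20/26]
  15 → shelf 4 (new)  [load 15/26]
  13 → shelf 5 (new)  [load 13/26]
  8 → shelf 4  [load 23/26]
  25 → shelf 6 (new)  [load 25/26]
  23 → shelf 7 (new)  [load 23/26]
7 shelves opened.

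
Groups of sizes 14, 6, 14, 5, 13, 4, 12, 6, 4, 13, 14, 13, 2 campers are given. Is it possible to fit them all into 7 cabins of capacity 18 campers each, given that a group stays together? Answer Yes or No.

Total = 120 campers; ⌈120/18⌉ = 7.
The bound of 7 does not rule out 7, but exhaustive search shows no assignment into 7 cabins of capacity 18 campers exists — the minimum is 8.

No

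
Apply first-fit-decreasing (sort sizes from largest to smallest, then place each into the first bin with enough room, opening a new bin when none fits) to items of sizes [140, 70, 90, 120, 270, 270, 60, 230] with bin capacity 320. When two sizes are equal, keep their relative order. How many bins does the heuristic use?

Sorted descending: 270, 270, 230, 140, 120, 90, 70, 60.
  270 → bin 1 (new)  [load 270/320]
  270 → bin 2 (new)  [load 270/320]
  230 → bin 3 (new)  [load 230/320]
  140 → bin 4 (new)  [load 140/320]
  120 → bin 4  [load 260/320]
  90 → bin 3  [load 320/320]
  70 → bin 5 (new)  [load 70/320]
  60 → bin 4  [load 320/320]
5 bins opened.

5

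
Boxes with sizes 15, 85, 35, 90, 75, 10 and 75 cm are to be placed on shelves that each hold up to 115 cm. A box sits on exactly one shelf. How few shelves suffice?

4

Total = 90 + 85 + 75 + 75 + 35 + 15 + 10 = 385 cm.
Lower bound: ⌈385/115⌉ = 4 shelves.
A packing using 4 shelves:
  shelf 1: 90 + 15 + 10 = 115
  shelf 2: 85 = 85
  shelf 3: 75 + 35 = 110
  shelf 4: 75 = 75
This matches the lower bound, so 4 is optimal.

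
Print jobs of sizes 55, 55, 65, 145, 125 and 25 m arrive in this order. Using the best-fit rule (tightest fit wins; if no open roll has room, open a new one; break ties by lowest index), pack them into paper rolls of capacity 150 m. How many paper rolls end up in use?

  55 → roll 1 (new)  [load 55/150]
  55 → roll 1  [load 110/150]
  65 → roll 2 (new)  [load 65/150]
  145 → roll 3 (new)  [load 145/150]
  125 → roll 4 (new)  [load 125/150]
  25 → roll 4  [load 150/150]
4 paper rolls opened.

4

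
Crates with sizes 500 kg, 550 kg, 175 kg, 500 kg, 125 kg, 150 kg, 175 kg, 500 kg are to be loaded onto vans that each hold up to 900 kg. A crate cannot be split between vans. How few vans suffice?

4

Total = 550 + 500 + 500 + 500 + 175 + 175 + 150 + 125 = 2675 kg.
Lower bound: ⌈2675/900⌉ = 3 vans.
Also, 4 crates each exceed 450 kg, and no two of those can share a van, so at least 4 vans are needed.
A packing using 4 vans:
  van 1: 550 + 175 + 175 = 900
  van 2: 500 + 150 + 125 = 775
  van 3: 500 = 500
  van 4: 500 = 500
This matches the lower bound, so 4 is optimal.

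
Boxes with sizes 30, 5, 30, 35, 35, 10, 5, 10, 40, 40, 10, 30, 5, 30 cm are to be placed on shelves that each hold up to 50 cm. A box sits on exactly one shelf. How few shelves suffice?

8

Total = 40 + 40 + 35 + 35 + 30 + 30 + 30 + 30 + 10 + 10 + 10 + 5 + 5 + 5 = 315 cm.
Lower bound: ⌈315/50⌉ = 7 shelves.
Also, 8 boxes each exceed 25 cm, and no two of those can share a shelf, so at least 8 shelves are needed.
A packing using 8 shelves:
  shelf 1: 40 + 10 = 50
  shelf 2: 40 + 10 = 50
  shelf 3: 35 + 10 + 5 = 50
  shelf 4: 35 + 5 + 5 = 45
  shelf 5: 30 = 30
  shelf 6: 30 = 30
  shelf 7: 30 = 30
  shelf 8: 30 = 30
This matches the lower bound, so 8 is optimal.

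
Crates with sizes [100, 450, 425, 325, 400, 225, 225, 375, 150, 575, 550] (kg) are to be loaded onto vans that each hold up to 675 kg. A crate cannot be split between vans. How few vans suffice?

7

Total = 575 + 550 + 450 + 425 + 400 + 375 + 325 + 225 + 225 + 150 + 100 = 3800 kg.
Lower bound: ⌈3800/675⌉ = 6 vans.
A packing using 7 vans:
  van 1: 575 + 100 = 675
  van 2: 550 = 550
  van 3: 450 + 225 = 675
  van 4: 425 + 225 = 650
  van 5: 400 + 150 = 550
  van 6: 375 = 375
  van 7: 325 = 325
No arrangement into 6 vans stays within capacity, so 7 is optimal.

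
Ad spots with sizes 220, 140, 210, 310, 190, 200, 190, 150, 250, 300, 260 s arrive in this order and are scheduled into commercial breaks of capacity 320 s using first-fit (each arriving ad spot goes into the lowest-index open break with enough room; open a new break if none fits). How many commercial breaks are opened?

  220 → break 1 (new)  [load 220/320]
  140 → break 2 (new)  [load 140/320]
  210 → break 3 (new)  [load 210/320]
  310 → break 4 (new)  [load 310/320]
  190 → break 5 (new)  [load 190/320]
  200 → break 6 (new)  [load 200/320]
  190 → break 7 (new)  [load 190/320]
  150 → break 2  [load 290/320]
  250 → break 8 (new)  [load 250/320]
  300 → break 9 (new)  [load 300/320]
  260 → break 10 (new)  [load 260/320]
10 commercial breaks opened.

10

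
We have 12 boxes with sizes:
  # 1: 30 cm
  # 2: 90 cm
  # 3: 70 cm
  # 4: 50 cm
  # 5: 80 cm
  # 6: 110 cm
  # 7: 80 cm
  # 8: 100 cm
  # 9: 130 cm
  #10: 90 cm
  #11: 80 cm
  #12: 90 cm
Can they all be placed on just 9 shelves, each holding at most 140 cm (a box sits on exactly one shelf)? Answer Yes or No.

No

Total = 1000 cm; ⌈1000/140⌉ = 8.
9 boxes each exceed half the capacity and cannot share a shelf, forcing at least 9 shelves.
The bound of 9 does not rule out 9, but exhaustive search shows no assignment into 9 shelves of capacity 140 cm exists — the minimum is 10.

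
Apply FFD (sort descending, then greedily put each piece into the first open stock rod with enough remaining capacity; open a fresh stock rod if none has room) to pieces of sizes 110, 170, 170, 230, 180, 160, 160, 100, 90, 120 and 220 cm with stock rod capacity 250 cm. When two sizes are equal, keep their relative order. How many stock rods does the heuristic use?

9

Sorted descending: 230, 220, 180, 170, 170, 160, 160, 120, 110, 100, 90.
  230 → stock rod 1 (new)  [load 230/250]
  220 → stock rod 2 (new)  [load 220/250]
  180 → stock rod 3 (new)  [load 180/250]
  170 → stock rod 4 (new)  [load 170/250]
  170 → stock rod 5 (new)  [load 170/250]
  160 → stock rod 6 (new)  [load 160/250]
  160 → stock rod 7 (new)  [load 160/250]
  120 → stock rod 8 (new)  [load 120/250]
  110 → stock rod 8  [load 230/250]
  100 → stock rod 9 (new)  [load 100/250]
  90 → stock rod 6  [load 250/250]
9 stock rods opened.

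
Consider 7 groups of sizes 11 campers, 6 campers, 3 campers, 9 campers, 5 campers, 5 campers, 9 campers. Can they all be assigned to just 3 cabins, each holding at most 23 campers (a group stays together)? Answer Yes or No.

Yes

A valid assignment using 3 cabins:
  cabin 1: 11 + 9 + 3 = 23
  cabin 2: 9 + 6 + 5 = 20
  cabin 3: 5 = 5
Every load is within 23 campers, so 3 cabins suffice.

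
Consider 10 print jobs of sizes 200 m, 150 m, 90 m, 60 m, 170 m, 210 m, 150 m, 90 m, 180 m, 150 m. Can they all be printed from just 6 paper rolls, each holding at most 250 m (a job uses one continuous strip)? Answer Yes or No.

Total = 1450 m; ⌈1450/250⌉ = 6.
7 print jobs each exceed half the capacity and cannot share a roll, forcing at least 7 paper rolls.
At least 7 paper rolls are required, but only 6 are allowed.

No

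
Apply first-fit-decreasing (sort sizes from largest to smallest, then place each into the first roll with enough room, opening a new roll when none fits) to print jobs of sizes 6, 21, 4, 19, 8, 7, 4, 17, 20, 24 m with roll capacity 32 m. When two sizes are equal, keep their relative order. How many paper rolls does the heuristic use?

Sorted descending: 24, 21, 20, 19, 17, 8, 7, 6, 4, 4.
  24 → roll 1 (new)  [load 24/32]
  21 → roll 2 (new)  [load 21/32]
  20 → roll 3 (new)  [load 20/32]
  19 → roll 4 (new)  [load 19/32]
  17 → roll 5 (new)  [load 17/32]
  8 → roll 1  [load 32/32]
  7 → roll 2  [load 28/32]
  6 → roll 3  [load 26/32]
  4 → roll 2  [load 32/32]
  4 → roll 3  [load 30/32]
5 paper rolls opened.

5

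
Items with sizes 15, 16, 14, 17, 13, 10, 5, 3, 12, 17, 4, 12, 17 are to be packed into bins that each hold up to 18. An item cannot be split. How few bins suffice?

10

Total = 17 + 17 + 17 + 16 + 15 + 14 + 13 + 12 + 12 + 10 + 5 + 4 + 3 = 155.
Lower bound: ⌈155/18⌉ = 9 bins.
Also, 10 items each exceed 9, and no two of those can share a bin, so at least 10 bins are needed.
A packing using 10 bins:
  bin 1: 17 = 17
  bin 2: 17 = 17
  bin 3: 17 = 17
  bin 4: 16 = 16
  bin 5: 15 + 3 = 18
  bin 6: 14 + 4 = 18
  bin 7: 13 + 5 = 18
  bin 8: 12 = 12
  bin 9: 12 = 12
  bin 10: 10 = 10
This matches the lower bound, so 10 is optimal.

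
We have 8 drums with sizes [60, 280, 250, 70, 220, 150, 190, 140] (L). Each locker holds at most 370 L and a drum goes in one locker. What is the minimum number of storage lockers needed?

Total = 280 + 250 + 220 + 190 + 150 + 140 + 70 + 60 = 1360 L.
Lower bound: ⌈1360/370⌉ = 4 storage lockers.
A packing using 4 storage lockers:
  locker 1: 280 + 70 = 350
  locker 2: 250 + 60 = 310
  locker 3: 220 + 150 = 370
  locker 4: 190 + 140 = 330
This matches the lower bound, so 4 is optimal.

4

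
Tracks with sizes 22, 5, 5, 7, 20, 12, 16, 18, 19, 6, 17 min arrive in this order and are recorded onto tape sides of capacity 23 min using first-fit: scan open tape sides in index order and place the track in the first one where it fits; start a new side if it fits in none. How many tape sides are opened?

  22 → side 1 (new)  [load 22/23]
  5 → side 2 (new)  [load 5/23]
  5 → side 2  [load 10/23]
  7 → side 2  [load 17/23]
  20 → side 3 (new)  [load 20/23]
  12 → side 4 (new)  [load 12/23]
  16 → side 5 (new)  [load 16/23]
  18 → side 6 (new)  [load 18/23]
  19 → side 7 (new)  [load 19/23]
  6 → side 2  [load 23/23]
  17 → side 8 (new)  [load 17/23]
8 tape sides opened.

8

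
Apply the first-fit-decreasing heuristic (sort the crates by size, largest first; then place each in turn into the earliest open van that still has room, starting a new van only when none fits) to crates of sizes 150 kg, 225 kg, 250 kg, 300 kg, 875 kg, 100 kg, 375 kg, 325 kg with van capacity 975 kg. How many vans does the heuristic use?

Sorted descending: 875, 375, 325, 300, 250, 225, 150, 100.
  875 → van 1 (new)  [load 875/975]
  375 → van 2 (new)  [load 375/975]
  325 → van 2  [load 700/975]
  300 → van 3 (new)  [load 300/975]
  250 → van 2  [load 950/975]
  225 → van 3  [load 525/975]
  150 → van 3  [load 675/975]
  100 → van 1  [load 975/975]
3 vans opened.

3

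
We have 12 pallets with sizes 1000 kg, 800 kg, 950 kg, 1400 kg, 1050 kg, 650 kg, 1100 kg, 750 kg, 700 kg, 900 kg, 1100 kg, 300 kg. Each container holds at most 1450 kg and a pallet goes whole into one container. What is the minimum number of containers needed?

Total = 1400 + 1100 + 1100 + 1050 + 1000 + 950 + 900 + 800 + 750 + 700 + 650 + 300 = 10700 kg.
Lower bound: ⌈10700/1450⌉ = 8 containers.
Also, 9 pallets each exceed 725 kg, and no two of those can share a container, so at least 9 containers are needed.
A packing using 9 containers:
  container 1: 1400 = 1400
  container 2: 1100 + 300 = 1400
  container 3: 1100 = 1100
  container 4: 1050 = 1050
  container 5: 1000 = 1000
  container 6: 950 = 950
  container 7: 900 = 900
  container 8: 800 + 650 = 1450
  container 9: 750 + 700 = 1450
This matches the lower bound, so 9 is optimal.

9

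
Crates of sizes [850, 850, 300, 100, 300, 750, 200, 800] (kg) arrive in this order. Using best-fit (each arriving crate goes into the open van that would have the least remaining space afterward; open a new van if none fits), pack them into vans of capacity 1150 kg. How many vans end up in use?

  850 → van 1 (new)  [load 850/1150]
  850 → van 2 (new)  [load 850/1150]
  300 → van 1  [load 1150/1150]
  100 → van 2  [load 950/1150]
  300 → van 3 (new)  [load 300/1150]
  750 → van 3  [load 1050/1150]
  200 → van 2  [load 1150/1150]
  800 → van 4 (new)  [load 800/1150]
4 vans opened.

4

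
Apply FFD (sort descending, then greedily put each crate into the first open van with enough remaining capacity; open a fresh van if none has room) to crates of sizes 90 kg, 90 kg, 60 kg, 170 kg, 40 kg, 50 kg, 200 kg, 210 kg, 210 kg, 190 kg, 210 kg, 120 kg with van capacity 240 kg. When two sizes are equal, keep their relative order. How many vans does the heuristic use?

8

Sorted descending: 210, 210, 210, 200, 190, 170, 120, 90, 90, 60, 50, 40.
  210 → van 1 (new)  [load 210/240]
  210 → van 2 (new)  [load 210/240]
  210 → van 3 (new)  [load 210/240]
  200 → van 4 (new)  [load 200/240]
  190 → van 5 (new)  [load 190/240]
  170 → van 6 (new)  [load 170/240]
  120 → van 7 (new)  [load 120/240]
  90 → van 7  [load 210/240]
  90 → van 8 (new)  [load 90/240]
  60 → van 6  [load 230/240]
  50 → van 5  [load 240/240]
  40 → van 4  [load 240/240]
8 vans opened.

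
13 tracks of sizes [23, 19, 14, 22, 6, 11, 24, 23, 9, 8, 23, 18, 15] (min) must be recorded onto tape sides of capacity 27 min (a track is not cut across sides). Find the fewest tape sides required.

Total = 24 + 23 + 23 + 23 + 22 + 19 + 18 + 15 + 14 + 11 + 9 + 8 + 6 = 215 min.
Lower bound: ⌈215/27⌉ = 8 tape sides.
Also, 9 tracks each exceed 27/2 min, and no two of those can share a side, so at least 9 tape sides are needed.
A packing using 9 tape sides:
  side 1: 24 = 24
  side 2: 23 = 23
  side 3: 23 = 23
  side 4: 23 = 23
  side 5: 22 = 22
  side 6: 19 + 8 = 27
  side 7: 18 + 9 = 27
  side 8: 15 + 11 = 26
  side 9: 14 + 6 = 20
This matches the lower bound, so 9 is optimal.

9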